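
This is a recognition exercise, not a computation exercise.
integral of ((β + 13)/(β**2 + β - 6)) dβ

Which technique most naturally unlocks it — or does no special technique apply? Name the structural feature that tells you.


Diagnosis: partial fractions — the bottom factors while the top stays lower-degree — split into simple fractions and integrate piece by piece.


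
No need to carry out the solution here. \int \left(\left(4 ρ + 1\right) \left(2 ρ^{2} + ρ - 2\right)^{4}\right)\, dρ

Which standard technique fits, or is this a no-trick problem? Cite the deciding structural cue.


Best approach: u-substitution — viewed as a product, the integrand is a composition evaluated at 2 ρ^{2} + ρ - 2 times (a constant multiple of) that inner expression's derivative, so u = 2 ρ^{2} + ρ - 2 makes it elementary. A patient expand-and-integrate also lands it; recognizing the inner expression is the shortcut.


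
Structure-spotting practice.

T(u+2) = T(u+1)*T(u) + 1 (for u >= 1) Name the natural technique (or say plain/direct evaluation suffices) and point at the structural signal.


Technique: no special technique — a nonlinear dependence on earlier terms breaks linearity, and with it every superposition-based closed form.


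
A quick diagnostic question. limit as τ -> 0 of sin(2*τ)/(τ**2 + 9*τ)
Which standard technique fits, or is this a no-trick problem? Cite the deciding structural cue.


Method: l'Hôpital's rule (0/0) — numerator and denominator both vanish at 0 — a genuine 0/0 form, which is exactly when l'Hôpital applies. A local series expansion at the point resolves it as well; the rule is the packaged version of that step.


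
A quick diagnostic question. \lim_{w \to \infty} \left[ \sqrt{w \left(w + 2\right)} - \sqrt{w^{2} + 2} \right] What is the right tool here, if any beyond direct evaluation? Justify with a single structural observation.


Technique: conjugate multiplication — turning the difference into a conjugate-rationalized ratio makes the limit readable.


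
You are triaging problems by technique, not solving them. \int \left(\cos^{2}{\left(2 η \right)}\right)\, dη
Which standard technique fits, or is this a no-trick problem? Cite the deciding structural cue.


Verdict: a trigonometric identity — apply power reduction to \cos^{2}{\left(2 η \right)}; each application halves the trigonometric degree.


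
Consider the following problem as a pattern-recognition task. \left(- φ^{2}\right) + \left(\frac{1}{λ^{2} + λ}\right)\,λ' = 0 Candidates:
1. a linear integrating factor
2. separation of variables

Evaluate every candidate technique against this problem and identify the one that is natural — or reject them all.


Diagnosis: separation of variables — the derivative equals a pure function of φ (namely φ^{2}) times a pure function of λ (namely λ^{2} + λ); divide and integrate each side. Rearranged, this also fits the Bernoulli template directly; separation reads the product structure as given.
- a linear integrating factor — a nonlinear term in the unknown puts this outside the integrating-factor template.
- separation of variables — yes, a natural case for it.


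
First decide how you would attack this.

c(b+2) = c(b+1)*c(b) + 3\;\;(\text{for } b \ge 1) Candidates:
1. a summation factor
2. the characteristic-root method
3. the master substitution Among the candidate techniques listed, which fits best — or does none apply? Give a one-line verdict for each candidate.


Verdict: no special technique — the map from one term to the next is curved, not linear, so linear closed-form machinery does not attach.
- a summation factor: the recursion is nonlinear — outside the first-order linear family a summation factor addresses.
- the characteristic-root method — the recursion is nonlinear in the sequence values, so no linear-modes ansatz applies.
- the master substitution: this is shift-type recursion, outside the divide-and-conquer template.


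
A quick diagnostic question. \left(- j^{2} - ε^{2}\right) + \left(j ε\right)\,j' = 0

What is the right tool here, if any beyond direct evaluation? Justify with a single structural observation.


Best approach: the homogeneous substitution — the slope's numerator and denominator have matching total degree, so it depends only on j/ε and the ratio substitution collapses it. A Bernoulli substitution is a fair alternative on this equation directly; the homogeneous reading takes it as given.


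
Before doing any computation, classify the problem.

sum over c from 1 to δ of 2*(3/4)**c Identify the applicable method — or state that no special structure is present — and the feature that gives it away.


Method: the geometric series formula — the ratio of consecutive terms is the constant 3/4, independent of the index — a geometric sum.


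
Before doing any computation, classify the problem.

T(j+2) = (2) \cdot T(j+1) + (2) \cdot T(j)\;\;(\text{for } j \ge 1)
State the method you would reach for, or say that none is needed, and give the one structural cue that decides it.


Verdict: the characteristic-root method — constant coefficients and linearity mean the ansatz r^j reduces it to solving the characteristic polynomial.


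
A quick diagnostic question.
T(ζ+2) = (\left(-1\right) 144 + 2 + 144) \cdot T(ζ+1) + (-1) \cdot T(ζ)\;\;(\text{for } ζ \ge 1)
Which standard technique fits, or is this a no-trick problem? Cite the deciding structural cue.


Best approach: the characteristic-root method — constant coefficients and linearity mean the ansatz r^ζ reduces it to solving the characteristic polynomial.


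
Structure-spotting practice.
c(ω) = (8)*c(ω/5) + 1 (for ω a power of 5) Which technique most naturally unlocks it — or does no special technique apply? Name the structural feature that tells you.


Method: the master substitution — the index is divided (ω/5), not shifted — substitute ω = 5^m to straighten it into a shift recurrence.


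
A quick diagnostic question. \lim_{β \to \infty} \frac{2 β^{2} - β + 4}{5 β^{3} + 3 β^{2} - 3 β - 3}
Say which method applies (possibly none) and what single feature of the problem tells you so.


Method: dominant-term comparison — as β grows, only the highest-degree terms matter — compare leading terms and read the limit off. Differentiating the expression as a single quotient would eventually settle it as well; matching dominant growth settles it immediately.


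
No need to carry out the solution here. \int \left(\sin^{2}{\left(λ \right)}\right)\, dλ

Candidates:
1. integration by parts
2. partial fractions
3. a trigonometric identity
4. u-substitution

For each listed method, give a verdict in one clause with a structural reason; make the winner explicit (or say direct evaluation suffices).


Verdict: a trigonometric identity — \sin^{2}{\left(λ \right)} is an even power — the power-reduction identity rewrites it into first-degree cosines.
- integration by parts: not the fit here: there is no polynomial factor to ladder down — parts can still close the trigonometric product by recursion, though the identity rewrite is the direct route.
- partial fractions — the expression is not a ratio of polynomials that decomposes further.
- a trigonometric identity — yes — fits the structure here.
- u-substitution — no subexpression of the integrand serves as a whole-integral substitution inner — individual terms may offer their own, but none carries its derivative as a factor of the full integrand; a working change of variable would have to be constructed from outside the expression.


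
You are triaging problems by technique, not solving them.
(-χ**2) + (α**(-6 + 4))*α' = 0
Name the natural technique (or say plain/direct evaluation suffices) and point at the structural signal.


Best approach: separation of variables — separating collects all α-dependence with the derivative and leaves all χ-dependence opposite: variables separate. One could also solve this as an exact equation; with each coefficient in its own variable, separating is the same work with fewer steps.


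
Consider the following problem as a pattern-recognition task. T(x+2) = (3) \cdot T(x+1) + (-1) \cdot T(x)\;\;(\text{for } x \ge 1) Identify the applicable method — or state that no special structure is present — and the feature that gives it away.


Diagnosis: the characteristic-root method — this is the constant-coefficient homogeneous case — the whole solution in x reduces to a polynomial's roots.


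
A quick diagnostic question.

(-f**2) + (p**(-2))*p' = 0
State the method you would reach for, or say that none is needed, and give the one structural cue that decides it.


Verdict: separation of variables — separating collects all p-dependence with the derivative and leaves all f-dependence opposite: variables separate. The cross-partial test also passes here (vacuously, each side single-variable); the potential-function route would work, separation is simply more immediate.


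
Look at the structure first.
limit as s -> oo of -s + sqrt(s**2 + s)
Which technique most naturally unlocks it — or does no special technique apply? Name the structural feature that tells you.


Verdict: conjugate multiplication — neither sqrt(s**2 + s) nor s converges alone, so rewrite their difference as a conjugate-rationalized quotient first.


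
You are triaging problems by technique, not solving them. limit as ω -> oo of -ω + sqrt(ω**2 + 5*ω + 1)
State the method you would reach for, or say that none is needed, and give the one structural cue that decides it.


Method: conjugate multiplication — neither sqrt(ω**2 + 5*ω + 1) nor ω converges alone, so rewrite their difference as a conjugate-rationalized quotient first.


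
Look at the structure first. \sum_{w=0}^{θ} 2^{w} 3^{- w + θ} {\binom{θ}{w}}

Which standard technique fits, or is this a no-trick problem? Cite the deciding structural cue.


Method: the binomial theorem — {\binom{θ}{w}} weighting matched powers of 2 and 3 is the expanded form of (2 + 3)^θ — fold it back up.


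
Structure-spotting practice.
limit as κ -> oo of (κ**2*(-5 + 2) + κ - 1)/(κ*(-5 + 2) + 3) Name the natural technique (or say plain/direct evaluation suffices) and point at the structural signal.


Diagnosis: dominant-term comparison — divide through by the highest power of κ; every lower-order term dies and the dominant terms decide the limit. As a single quotient, the ∞/∞ shape would yield to repeated differentiation as well — the growth comparison gets there in one look.


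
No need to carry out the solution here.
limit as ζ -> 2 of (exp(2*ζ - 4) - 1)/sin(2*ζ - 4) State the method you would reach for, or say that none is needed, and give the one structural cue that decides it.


Verdict: l'Hôpital's rule (0/0) — substituting 2 gives 0 over 0; differentiate top and bottom once and re-evaluate. Known elementary limits would finish this too — the rule just bypasses the case analysis.


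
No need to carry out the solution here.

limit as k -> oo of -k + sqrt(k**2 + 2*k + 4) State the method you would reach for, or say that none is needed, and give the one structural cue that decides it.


Technique: conjugate multiplication — divergence minus divergence hides a finite answer — expose it by pairing sqrt(k**2 + 2*k + 4) - k with its conjugate.


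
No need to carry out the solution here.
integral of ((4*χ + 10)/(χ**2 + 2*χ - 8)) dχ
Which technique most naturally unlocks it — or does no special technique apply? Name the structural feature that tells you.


Verdict: partial fractions — rational integrand, reducible denominator χ**2 + 2*χ - 8: decompose first, integrate second.


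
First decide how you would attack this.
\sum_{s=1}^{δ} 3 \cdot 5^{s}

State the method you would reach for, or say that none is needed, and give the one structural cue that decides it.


Best approach: the geometric series formula — the ratio of consecutive terms is the constant 5, independent of the index — a geometric sum.


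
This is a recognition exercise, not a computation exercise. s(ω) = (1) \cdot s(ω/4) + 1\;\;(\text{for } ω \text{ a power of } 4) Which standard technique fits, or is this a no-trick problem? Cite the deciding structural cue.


Diagnosis: the master substitution — the argument contracts 4-fold per step: reindex ω exponentially and solve the linear recurrence in the new index.


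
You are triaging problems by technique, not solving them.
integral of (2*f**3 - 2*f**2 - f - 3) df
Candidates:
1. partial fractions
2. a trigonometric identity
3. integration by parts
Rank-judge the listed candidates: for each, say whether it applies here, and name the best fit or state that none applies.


Verdict: no special technique — nothing composite, nothing rational, nothing trigonometric — each constant-multiple power of f integrates by the power rule alone.
- partial fractions: there is no rational-function structure to decompose.
- a trigonometric identity — with no trigonometric functions present, identity rewriting has no target.
- integration by parts — splitting off a factor buys nothing — the integrand integrates directly without parts.


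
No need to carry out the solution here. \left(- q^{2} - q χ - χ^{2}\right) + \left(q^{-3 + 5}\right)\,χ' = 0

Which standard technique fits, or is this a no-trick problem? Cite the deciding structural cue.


Method: the homogeneous substitution — the slope's numerator and denominator share total degree; set v = χ/q and the equation drops to separable form.


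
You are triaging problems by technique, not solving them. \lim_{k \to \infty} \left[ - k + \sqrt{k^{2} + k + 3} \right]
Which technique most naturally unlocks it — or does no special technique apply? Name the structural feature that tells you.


Technique: conjugate multiplication — infinity minus infinity with a radical in play — multiply by the conjugate so the divergences of \sqrt{k^{2} + k + 3} and k annihilate.


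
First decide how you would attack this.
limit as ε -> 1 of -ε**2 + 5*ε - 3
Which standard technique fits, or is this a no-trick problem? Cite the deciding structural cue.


Technique: no special technique — the function is continuous at 1; evaluation is itself the limit, no machinery required.


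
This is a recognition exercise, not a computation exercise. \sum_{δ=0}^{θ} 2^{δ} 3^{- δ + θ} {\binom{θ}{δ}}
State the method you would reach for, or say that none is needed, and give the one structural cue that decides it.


Diagnosis: the binomial theorem — terms weighting {\binom{θ}{δ}} against matched powers of 2 and 3 reassemble into (2 + 3)^θ by the binomial theorem.


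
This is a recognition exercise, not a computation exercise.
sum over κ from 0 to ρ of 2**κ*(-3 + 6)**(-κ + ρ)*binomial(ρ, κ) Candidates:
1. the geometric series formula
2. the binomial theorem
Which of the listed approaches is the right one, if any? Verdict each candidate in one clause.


Diagnosis: the binomial theorem — the summand is term κ of a binomial expansion in 2 and (-3 + 6); the whole sum is a single power.
- the geometric series formula: consecutive terms are not related by a fixed multiplier.
- the binomial theorem — a fit — the right tool for this form.


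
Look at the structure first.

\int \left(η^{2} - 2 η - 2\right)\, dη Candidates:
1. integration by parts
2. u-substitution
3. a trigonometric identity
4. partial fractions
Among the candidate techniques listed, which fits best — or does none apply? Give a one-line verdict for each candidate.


Diagnosis: no special technique — every term is a constant multiple of a power of η; term-wise power-rule integration needs no preliminary transformation.
- integration by parts: splitting off a factor buys nothing — the integrand integrates directly without parts.
- u-substitution: any workable substitution here is cosmetic — the integrand is already in directly integrable form.
- a trigonometric identity — there is no trigonometric structure at all — the integrand carries no sine or cosine to rewrite.
- partial fractions — there is no rational-function structure to decompose.


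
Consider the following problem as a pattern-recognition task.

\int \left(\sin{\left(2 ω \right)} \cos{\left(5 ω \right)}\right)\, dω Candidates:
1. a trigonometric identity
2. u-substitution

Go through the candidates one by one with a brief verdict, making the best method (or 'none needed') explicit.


Method: a trigonometric identity — \sin{\left(2 ω \right)} \cos{\left(5 ω \right)} is a beat pattern — rewrite the product as a sum of single-frequency waves before integrating.
- a trigonometric identity — applicable, and directly so.
- u-substitution — no subexpression of the integrand pairs with its own derivative as a factor — individual terms may offer their own substitutions, but any change of variable covering the whole integral would have to be constructed from outside the expression.


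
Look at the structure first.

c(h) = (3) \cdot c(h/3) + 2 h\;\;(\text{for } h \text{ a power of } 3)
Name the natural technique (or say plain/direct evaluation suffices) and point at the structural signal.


Method: the master substitution — the argument contracts 3-fold per step: reindex h exponentially and solve the linear recurrence in the new index.


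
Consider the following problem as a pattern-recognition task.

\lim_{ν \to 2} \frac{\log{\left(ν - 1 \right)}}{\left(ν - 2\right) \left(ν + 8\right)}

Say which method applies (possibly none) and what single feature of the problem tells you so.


Diagnosis: l'Hôpital's rule (0/0) — both numerator and denominator vanish at 2: the genuine 0/0 indeterminate that l'Hôpital exists for. A local series expansion at the point resolves it as well; the rule is the packaged version of that step.


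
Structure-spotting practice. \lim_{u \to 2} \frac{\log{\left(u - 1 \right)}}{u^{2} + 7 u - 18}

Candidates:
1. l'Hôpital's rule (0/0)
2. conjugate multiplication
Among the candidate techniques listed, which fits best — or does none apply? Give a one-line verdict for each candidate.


Best approach: l'Hôpital's rule (0/0) — the 0/0 form at 2 is the signature situation for l'Hôpital's rule. A first-order expansion at the point is an equally standard path; the rule packages it.
- l'Hôpital's rule (0/0): a fit — the right tool for this form.
- conjugate multiplication: no difference of divergent radicals appears, so rationalizing has nothing to cancel.


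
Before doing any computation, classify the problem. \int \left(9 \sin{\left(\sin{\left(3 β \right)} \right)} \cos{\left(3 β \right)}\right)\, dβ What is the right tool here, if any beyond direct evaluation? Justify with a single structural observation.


Verdict: u-substitution — the only nontrivial dependence routes through \sin{\left(3 β \right)}, whose derivative supplies the leftover factor up to a constant multiple — u = \sin{\left(3 β \right)} flattens it.


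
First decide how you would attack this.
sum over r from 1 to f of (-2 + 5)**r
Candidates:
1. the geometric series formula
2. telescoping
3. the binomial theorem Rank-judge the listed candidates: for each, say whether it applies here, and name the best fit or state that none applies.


Technique: the geometric series formula — consecutive terms stand in a fixed index-free ratio — the geometric sum formula closes it.
- the geometric series formula: yes — fits the structure here.
- telescoping: as presented, consecutive terms share no shifted copy to cancel against — no rewrite is on display to change that.
- the binomial theorem — the terms lack the binomial-coefficient-weighted complementary-power pattern of an expansion.


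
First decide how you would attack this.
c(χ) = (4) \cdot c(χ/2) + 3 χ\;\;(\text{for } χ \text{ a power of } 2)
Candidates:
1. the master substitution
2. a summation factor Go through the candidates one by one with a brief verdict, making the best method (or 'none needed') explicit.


Diagnosis: the master substitution — treat m = log base 2 of χ as the new clock: one recursion step advances m by one while χ scales by 2.
- the master substitution — yes, a natural case for it.
- a summation factor — a divided-index call is outside the fixed-shift first-order family a summation factor normalizes.


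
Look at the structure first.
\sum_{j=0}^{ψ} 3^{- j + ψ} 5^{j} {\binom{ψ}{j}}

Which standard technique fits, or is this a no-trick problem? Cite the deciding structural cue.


Diagnosis: the binomial theorem — the binomial coefficients weight matched powers of 5 and 3, which is exactly the expansion of a binomial power.


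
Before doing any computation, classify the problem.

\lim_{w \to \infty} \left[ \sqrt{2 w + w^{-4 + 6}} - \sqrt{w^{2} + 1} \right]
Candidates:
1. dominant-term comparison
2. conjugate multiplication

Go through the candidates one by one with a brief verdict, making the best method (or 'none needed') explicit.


Technique: conjugate multiplication — an infinity-minus-infinity difference with a surviving radical — multiply by the conjugate to cancel the divergence.
- dominant-term comparison — this is not a rational comparison of growth rates at infinity.
- conjugate multiplication: yes, a natural case for it.


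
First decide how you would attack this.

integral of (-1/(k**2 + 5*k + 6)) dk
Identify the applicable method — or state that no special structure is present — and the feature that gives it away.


Diagnosis: partial fractions — a proper rational integrand whose denominator splits into simpler factors — decompose into partial fractions first.


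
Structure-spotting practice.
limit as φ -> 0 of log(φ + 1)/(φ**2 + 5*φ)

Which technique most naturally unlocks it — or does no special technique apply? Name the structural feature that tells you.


Diagnosis: l'Hôpital's rule (0/0) — substituting 0 gives 0 over 0; differentiate top and bottom once and re-evaluate. One could equally expand both pieces locally and compare leading terms; the rule does that in one stroke.


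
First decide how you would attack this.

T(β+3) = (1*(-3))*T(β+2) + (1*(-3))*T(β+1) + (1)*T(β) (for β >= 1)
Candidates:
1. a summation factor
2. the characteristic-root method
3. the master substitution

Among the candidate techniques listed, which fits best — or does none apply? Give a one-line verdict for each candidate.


Method: the characteristic-root method — the recurrence treats every index alike (constant coefficients, no forcing) — precisely the regime where r^β trials close it.
- a summation factor — the recurrence reaches back more than one step, outside the first-order family a summation factor normalizes.
- the characteristic-root method — a fit — the right tool for this form.
- the master substitution — with no divided-index recursive call, reindexing by powers of a base buys nothing.


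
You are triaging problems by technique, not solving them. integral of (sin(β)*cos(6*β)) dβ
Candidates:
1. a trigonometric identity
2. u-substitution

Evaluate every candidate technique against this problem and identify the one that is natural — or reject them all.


Method: a trigonometric identity — mixed-frequency products such as sin(β)*cos(6*β) are designed for the product-to-sum formula.
- a trigonometric identity: a fit — the right tool for this form.
- u-substitution — no subexpression of the integrand pairs with its own derivative as a factor — individual terms may offer their own substitutions, but any change of variable covering the whole integral would have to be constructed from outside the expression.


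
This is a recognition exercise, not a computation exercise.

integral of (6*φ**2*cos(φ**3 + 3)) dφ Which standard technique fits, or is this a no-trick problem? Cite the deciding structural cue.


Verdict: u-substitution — everything non-trivial happens through the inner expression φ**3 + 3, and its derivative accounts for the remaining factor up to a constant, so set u = φ**3 + 3.


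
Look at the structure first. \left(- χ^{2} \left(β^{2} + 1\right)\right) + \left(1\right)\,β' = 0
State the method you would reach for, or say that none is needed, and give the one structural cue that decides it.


Verdict: separation of variables — a product of single-variable factors, χ^{2} and β^{2} + 1 — the textbook separable form.


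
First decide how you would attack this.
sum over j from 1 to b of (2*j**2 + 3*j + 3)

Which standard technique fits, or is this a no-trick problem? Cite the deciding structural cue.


Technique: no special technique — Faulhaber territory: sum each constant-multiple power of j with its closed-form formula, no trick required.


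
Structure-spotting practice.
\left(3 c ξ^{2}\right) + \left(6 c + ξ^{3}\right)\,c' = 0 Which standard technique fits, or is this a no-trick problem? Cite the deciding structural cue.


Verdict: the exact-equation method — take the mixed partials of 3 c ξ^{2} and 6 c + ξ^{3}: they are equal, which certifies an exact differential.


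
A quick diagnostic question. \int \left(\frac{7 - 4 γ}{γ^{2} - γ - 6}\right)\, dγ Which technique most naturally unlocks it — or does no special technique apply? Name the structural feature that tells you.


Diagnosis: partial fractions — the bottom factors while the top stays lower-degree — split into simple fractions and integrate piece by piece.


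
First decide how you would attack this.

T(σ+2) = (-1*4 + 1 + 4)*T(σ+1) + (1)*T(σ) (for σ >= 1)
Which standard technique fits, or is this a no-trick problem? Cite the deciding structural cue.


Verdict: the characteristic-root method — this is the constant-coefficient homogeneous case — the whole solution in σ reduces to a polynomial's roots.


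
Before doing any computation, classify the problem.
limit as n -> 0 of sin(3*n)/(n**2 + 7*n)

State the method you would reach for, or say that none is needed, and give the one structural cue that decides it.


Method: l'Hôpital's rule (0/0) — numerator and denominator both vanish at 0 — a genuine 0/0 form, which is exactly when l'Hôpital applies. A local series expansion at the point resolves it as well; the rule is the packaged version of that step.


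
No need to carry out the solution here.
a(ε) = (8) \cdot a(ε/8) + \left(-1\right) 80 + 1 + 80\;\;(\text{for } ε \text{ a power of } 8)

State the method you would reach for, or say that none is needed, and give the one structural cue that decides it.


Technique: the master substitution — treat m = log base 8 of ε as the new clock: one recursion step advances m by one while ε scales by 8.


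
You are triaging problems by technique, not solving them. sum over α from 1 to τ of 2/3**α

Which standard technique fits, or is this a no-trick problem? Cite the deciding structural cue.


Technique: the geometric series formula — consecutive terms stand in a fixed index-free ratio — the geometric sum formula closes it.


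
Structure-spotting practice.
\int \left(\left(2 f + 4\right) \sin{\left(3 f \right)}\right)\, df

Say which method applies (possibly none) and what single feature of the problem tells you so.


Diagnosis: integration by parts — a polynomial 2 f + 4 against the kernel \sin{\left(3 f \right)} is the signature bounded-ladder case for integration by parts.


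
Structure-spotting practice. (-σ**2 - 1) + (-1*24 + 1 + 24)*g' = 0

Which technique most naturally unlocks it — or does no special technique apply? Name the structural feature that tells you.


Method: no special technique — solved for the derivative, g never appears on the right — this is a direct integration in σ, not a differential-equations problem at heart.


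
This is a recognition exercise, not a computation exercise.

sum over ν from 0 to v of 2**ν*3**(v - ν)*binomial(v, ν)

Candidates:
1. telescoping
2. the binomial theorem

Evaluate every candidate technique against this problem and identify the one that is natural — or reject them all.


Verdict: the binomial theorem — the summand is term ν of a binomial expansion in 2 and 3; the whole sum is a single power.
- telescoping — computed from the summand as displayed, the partial sums build up without the pairwise collapse telescoping exploits.
- the binomial theorem: a fit — the right tool for this form.


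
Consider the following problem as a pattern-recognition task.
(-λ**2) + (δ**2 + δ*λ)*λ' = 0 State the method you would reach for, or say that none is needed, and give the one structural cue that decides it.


Best approach: the homogeneous substitution — the slope is degree-zero homogeneous: the ratio substitution v = λ/δ collapses it. Suitably rearranged — at times with the variables' roles exchanged — this doubles as a Bernoulli equation; the homogeneous reading needs no such setup.


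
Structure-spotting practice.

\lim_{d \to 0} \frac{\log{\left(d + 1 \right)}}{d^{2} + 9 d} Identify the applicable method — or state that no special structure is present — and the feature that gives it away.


Diagnosis: l'Hôpital's rule (0/0) — the 0/0 form at 0 is the signature situation for l'Hôpital's rule. A local series expansion at the point resolves it as well; the rule is the packaged version of that step.


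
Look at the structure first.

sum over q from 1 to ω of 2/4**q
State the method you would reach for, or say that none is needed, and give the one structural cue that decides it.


Method: the geometric series formula — consecutive terms stand in a fixed index-free ratio — the geometric sum formula closes it.


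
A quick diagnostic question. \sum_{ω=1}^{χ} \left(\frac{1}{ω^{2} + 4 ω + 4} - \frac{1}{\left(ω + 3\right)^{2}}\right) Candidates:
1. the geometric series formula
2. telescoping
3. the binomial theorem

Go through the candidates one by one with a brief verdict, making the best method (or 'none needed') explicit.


Verdict: telescoping — consecutive terms evaluate one function at adjacent indices (\frac{1}{ω^{2} + 4 ω + 4} is its current value): one term's tail is the next term's head, so the chain collapses.
- the geometric series formula — the term-to-term ratio changes with the index, so the geometric formula cannot close it.
- telescoping: a fit — the right tool for this form.
- the binomial theorem — there is no sum-raised-to-a-power identity hiding in these terms.


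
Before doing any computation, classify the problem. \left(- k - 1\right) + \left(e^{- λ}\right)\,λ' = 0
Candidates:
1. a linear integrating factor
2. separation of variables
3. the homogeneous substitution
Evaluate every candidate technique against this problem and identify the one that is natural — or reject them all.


Verdict: separation of variables — one side of the product carries the independent variable, the other the unknown — the textbook separation shape.
- a linear integrating factor: a nonlinear term in the unknown puts this outside the integrating-factor template.
- separation of variables: yes — fits the structure here.
- the homogeneous substitution — the ratio of the variables does not determine the slope.


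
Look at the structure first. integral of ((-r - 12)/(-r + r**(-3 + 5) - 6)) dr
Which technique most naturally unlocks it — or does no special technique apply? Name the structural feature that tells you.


Verdict: partial fractions — once (-r + r**(-3 + 5) - 6) is factored, each root contributes a simple-fraction term; integrate them one at a time.


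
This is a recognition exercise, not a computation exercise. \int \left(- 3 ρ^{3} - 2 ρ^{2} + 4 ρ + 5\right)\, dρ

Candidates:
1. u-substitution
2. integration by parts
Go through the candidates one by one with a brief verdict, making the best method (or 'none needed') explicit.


Method: no special technique — a term-by-term power-rule job in ρ; no substitution or rearrangement earns its keep here.
- u-substitution: no substitution does more than relabel what direct integration already handles.
- integration by parts — splitting off a factor buys nothing — the integrand integrates directly without parts.


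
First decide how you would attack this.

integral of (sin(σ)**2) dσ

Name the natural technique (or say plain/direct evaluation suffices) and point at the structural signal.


Method: a trigonometric identity — reduce sin(σ)**2 with the power-reduction formula and the integral becomes first-degree trigonometry.


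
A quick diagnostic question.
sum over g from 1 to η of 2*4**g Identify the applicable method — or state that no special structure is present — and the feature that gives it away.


Method: the geometric series formula — each summand is the previous one scaled by 4; that constant multiplier is itself the geometric structure.


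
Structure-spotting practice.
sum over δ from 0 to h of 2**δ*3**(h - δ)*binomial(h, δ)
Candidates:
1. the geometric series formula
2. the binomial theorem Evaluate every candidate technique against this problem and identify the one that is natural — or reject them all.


Technique: the binomial theorem — the binomial coefficients weight matched powers of 2 and 3, which is exactly the expansion of a binomial power.
- the geometric series formula: the term-to-term ratio drifts with the index — the one thing the geometric formula cannot absorb.
- the binomial theorem: yes — fits the structure here.


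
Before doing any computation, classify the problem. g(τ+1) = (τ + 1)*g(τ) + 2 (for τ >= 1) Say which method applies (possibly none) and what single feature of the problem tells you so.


Verdict: a summation factor — rescale the sequence by the product of the weights τ + 1 so far — the recurrence collapses to a plain running sum.


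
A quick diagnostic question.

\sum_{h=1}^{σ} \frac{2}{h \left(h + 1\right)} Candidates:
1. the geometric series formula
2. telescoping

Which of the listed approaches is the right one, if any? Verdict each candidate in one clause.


Method: telescoping — split \frac{2}{h \left(h + 1\right)} by partial fractions and the pieces are one function at shifted arguments — interior terms cancel.
- the geometric series formula: there is no constant term-to-term ratio.
- telescoping: applicable, and directly so.


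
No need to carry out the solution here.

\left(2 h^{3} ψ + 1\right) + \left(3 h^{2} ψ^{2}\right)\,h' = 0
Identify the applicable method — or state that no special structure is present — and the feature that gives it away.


Diagnosis: the exact-equation method — 2 h^{3} ψ + 1 and 3 h^{2} ψ^{2} pass the exactness check on the nose, so no integrating factor in ψ or h is needed at all.


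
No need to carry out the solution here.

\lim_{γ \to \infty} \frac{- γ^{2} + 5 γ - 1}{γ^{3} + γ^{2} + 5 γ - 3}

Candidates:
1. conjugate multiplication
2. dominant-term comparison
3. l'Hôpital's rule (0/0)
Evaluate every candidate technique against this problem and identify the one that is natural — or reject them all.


Diagnosis: dominant-term comparison — at large γ only the top-degree terms survive; compare the leading terms and the limit falls out.
- conjugate multiplication — there is no infinity-minus-infinity radical difference to rationalize.
- dominant-term comparison: yes — fits the structure here.
- l'Hôpital's rule (0/0): no 0/0 form appears: written as one quotient, top and bottom both grow without bound, and the ratio is decided by their leading terms.


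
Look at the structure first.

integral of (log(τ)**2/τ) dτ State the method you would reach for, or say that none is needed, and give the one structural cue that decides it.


Method: u-substitution — the only nontrivial dependence routes through log(τ), whose derivative supplies the leftover factor up to a constant multiple — u = log(τ) flattens it.


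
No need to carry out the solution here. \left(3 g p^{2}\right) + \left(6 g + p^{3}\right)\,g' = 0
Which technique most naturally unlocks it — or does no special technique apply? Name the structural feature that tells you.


Best approach: the exact-equation method — the cross partial derivatives of 3 g p^{2} and 6 g + p^{3} agree, so the left side is the total differential of one potential in p and g.


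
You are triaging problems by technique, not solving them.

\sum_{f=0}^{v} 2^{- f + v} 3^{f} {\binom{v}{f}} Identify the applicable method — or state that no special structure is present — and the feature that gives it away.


Best approach: the binomial theorem — terms weighting {\binom{v}{f}} against matched powers of 3 and 2 reassemble into (3 + 2)^v by the binomial theorem.


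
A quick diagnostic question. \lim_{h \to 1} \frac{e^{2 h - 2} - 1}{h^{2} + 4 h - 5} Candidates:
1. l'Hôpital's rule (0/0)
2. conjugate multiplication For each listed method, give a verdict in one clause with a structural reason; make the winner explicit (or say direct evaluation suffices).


Verdict: l'Hôpital's rule (0/0) — plug in 1: top and bottom both hit zero, so differentiate each and retry. A first-order expansion at the point is an equally standard path; the rule packages it.
- l'Hôpital's rule (0/0): yes — fits the structure here.
- conjugate multiplication — no divergent radical difference is present for a conjugate pair to cancel.


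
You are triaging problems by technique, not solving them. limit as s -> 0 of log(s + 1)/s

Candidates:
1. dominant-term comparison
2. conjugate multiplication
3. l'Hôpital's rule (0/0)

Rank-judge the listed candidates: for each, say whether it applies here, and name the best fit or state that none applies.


Verdict: l'Hôpital's rule (0/0) — plug in 0: top and bottom both hit zero, so differentiate each and retry. Known elementary limits would finish this too — the rule just bypasses the case analysis.
- dominant-term comparison: no dominant-degree comparison decides it.
- conjugate multiplication: the conjugate move applies to radical differences, which this is not.
- l'Hôpital's rule (0/0): a fit — the right tool for this form.


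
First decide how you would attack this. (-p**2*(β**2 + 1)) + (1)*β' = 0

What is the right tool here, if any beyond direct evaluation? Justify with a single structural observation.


Method: separation of variables — all dependence on the two variables factors apart, the defining separable shape.


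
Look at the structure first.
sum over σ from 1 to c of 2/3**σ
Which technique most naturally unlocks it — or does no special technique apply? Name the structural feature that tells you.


Technique: the geometric series formula — consecutive terms stand in a fixed index-free ratio — the geometric sum formula closes it.


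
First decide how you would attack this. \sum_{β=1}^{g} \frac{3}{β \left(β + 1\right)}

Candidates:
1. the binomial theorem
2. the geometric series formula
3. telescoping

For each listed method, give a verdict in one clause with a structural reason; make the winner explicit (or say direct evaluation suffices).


Verdict: telescoping — integer-spaced poles in \frac{3}{β \left(β + 1\right)} are the telescoping signature in disguise.
- the binomial theorem: there is no pair of bases whose matched powers would reassemble into a single binomial power.
- the geometric series formula: the term-to-term ratio drifts with the index — the one thing the geometric formula cannot absorb.
- telescoping — yes — fits the structure here.


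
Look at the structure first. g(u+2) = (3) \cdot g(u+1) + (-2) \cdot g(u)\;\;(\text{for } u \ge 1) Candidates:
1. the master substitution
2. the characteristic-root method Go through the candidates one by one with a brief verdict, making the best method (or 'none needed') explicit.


Method: the characteristic-root method — linear, homogeneous, constant coefficients: solutions of the form r^u exist — find the roots of the characteristic polynomial.
- the master substitution — the recursive argument is a shift of the index, not a fixed fraction of it.
- the characteristic-root method — yes — fits the structure here.
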